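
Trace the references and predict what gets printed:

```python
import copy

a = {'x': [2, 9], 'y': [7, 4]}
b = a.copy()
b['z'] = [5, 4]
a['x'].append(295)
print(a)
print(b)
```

Key concept: shallow copy of dict with mutable values.
Step by step:
`a = {'x': [2, 9], 'y': [7, 4]}` → a = {'x': [2, 9], 'y': [7, 4]}
`b = a.copy()` → b = {'x': [2, 9], 'y': [7, 4]}
`b['z'] = [5, 4]` → b = {'x': [2, 9], 'y': [7, 4], 'z': [5, 4]}
`a['x'].append(295)` → a = {'x': [2, 9, 295], 'y': [7, 4]}; b = {'x': [2, 9, 295], 'y': [7, 4], 'z': [5, 4]}
`print(a)` → prints {'x': [2, 9, 295], 'y': [7, 4]}
`print(b)` → prints {'x': [2, 9, 295], 'y': [7, 4], 'z': [5, 4]}

Answer:
{'x': [2, 9, 295], 'y': [7, 4]}
{'x': [2, 9, 295], 'y': [7, 4], 'z': [5, 4]}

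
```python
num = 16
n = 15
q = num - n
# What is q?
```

Trace:
`num = 16` → num = 16
`n = 15` → n = 15
`q = num - n` → q = 1
So q = 1

Answer: 1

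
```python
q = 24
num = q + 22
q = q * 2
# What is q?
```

Trace:
`q = 24` → q = 24
`num = q + 22` → num = 46
`q = q * 2` → q = 48
So q = 48

Answer: 48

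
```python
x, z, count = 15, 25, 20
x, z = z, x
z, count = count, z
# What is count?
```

Trace:
`x, z, count = 15, 25, 20` → x = 15; z = 25; count = 20
`x, z = z, x` → x = 25; z = 15
`z, count = count, z` → z = 20; count = 15
So count = 15

Answer: 15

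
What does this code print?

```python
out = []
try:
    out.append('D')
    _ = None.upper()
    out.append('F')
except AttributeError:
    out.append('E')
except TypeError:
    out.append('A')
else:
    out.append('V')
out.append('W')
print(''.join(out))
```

Execution trace: 'D' (try body) → 'E' (except AttributeError) → 'W' (after the try/except). Output: DEW

Answer: DEW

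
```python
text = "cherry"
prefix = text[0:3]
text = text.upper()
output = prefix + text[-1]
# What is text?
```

Trace:
`text = "cherry"` → text = 'cherry'
`prefix = text[0:3]` → prefix = 'che'
`text = text.upper()` → text = 'CHERRY'
`output = prefix + text[-1]` → output = 'cheY'
So text = 'CHERRY'

Answer: 'CHERRY'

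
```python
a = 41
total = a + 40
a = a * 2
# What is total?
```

Trace:
`a = 41` → a = 41
`total = a + 40` → total = 81
`a = a * 2` → a = 82
So total = 81

Answer: 81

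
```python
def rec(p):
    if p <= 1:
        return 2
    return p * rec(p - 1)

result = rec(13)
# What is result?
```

rec(13) = 13 * 12 * 11 * 10 * 9 * 8 * 7 * 6 * 5 * 4 * 3 * 2 * 2 = 12454041600

Answer: 12454041600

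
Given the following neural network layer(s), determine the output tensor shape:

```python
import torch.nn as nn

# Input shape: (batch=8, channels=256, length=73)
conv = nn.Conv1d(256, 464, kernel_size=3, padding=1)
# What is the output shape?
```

Input: (8, 256, 73) -> Output: (8, 464, 73)

Answer: (8, 464, 73)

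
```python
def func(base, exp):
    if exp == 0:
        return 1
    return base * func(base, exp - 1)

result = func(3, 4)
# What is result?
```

func(3, 4) = 3 * 3 * 3 * 3 = 81

Answer: 81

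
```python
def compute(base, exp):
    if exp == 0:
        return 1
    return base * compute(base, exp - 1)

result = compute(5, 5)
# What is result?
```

compute(5, 5) = 5 * 5 * 5 * 5 * 5 = 3125

Answer: 3125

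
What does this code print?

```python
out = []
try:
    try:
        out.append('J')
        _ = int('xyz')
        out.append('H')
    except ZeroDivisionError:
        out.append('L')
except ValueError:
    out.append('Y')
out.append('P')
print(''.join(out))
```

Execution trace: 'J' (try body) → 'Y' (outer except ValueError) → 'P' (after the try/except). Output: JYP

Answer: JYP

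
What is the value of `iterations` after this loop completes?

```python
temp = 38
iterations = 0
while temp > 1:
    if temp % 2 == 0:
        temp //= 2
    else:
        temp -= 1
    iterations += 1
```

Steps to reduce 38 to 1
`iterations` takes the values: 0 → 1 → 2 → 3 → 4 → 5 → 6 → 7

Answer: 7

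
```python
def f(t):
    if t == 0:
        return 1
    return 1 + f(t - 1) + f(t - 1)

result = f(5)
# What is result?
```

f(t) = 1 + 2·f(t-1), f(0)=1. Closed form: (1+1)·2^5 - 1 = 63.

Answer: 63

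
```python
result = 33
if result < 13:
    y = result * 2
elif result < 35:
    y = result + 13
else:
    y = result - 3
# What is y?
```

Trace:
`result = 33` → result = 33
`if result < 13: ...` → result < 13 is False, result < 35 is True → y = 46
So y = 46

Answer: 46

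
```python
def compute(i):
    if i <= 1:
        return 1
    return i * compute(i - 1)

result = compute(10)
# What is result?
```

compute(10) = 10 * 9 * 8 * 7 * 6 * 5 * 4 * 3 * 2 * 1 = 3628800

Answer: 3628800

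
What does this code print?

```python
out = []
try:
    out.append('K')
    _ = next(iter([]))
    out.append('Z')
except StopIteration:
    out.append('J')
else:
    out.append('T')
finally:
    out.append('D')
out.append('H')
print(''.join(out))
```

Execution trace: 'K' (try body) → 'J' (except StopIteration) → 'D' (finally) → 'H' (after the try/except). Output: KJDH

Answer: KJDH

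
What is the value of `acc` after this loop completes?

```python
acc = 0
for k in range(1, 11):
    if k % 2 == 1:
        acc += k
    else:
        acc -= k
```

Add odd, subtract even
`acc` takes the values: 0 → 1 → -1 → 2 → -2 → 3 → -3 → 4 → -4 → 5 → -5

Answer: -5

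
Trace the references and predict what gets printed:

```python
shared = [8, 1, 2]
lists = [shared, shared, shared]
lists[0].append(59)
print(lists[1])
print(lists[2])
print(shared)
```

Key concept: list of same reference.
Step by step:
`shared = [8, 1, 2]` → shared = [8, 1, 2]
`lists = [shared, shared, shared]` → lists = [[8, 1, 2], [8, 1, 2], [8, 1, 2]]
`lists[0].append(59)` → shared = [8, 1, 2, 59]; lists = [[8, 1, 2, 59], [8, 1, 2, 59], [8, 1, 2, 59]]
`print(lists[1])` → prints [8, 1, 2, 59]
`print(lists[2])` → prints [8, 1, 2, 59]
`print(shared)` → prints [8, 1, 2, 59]

Answer:
[8, 1, 2, 59]
[8, 1, 2, 59]
[8, 1, 2, 59]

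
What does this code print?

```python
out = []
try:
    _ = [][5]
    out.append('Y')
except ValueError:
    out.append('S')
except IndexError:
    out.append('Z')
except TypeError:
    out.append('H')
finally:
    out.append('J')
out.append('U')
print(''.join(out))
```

Execution trace: 'Z' (except IndexError) → 'J' (finally) → 'U' (after the try/except). Output: ZJU

Answer: ZJU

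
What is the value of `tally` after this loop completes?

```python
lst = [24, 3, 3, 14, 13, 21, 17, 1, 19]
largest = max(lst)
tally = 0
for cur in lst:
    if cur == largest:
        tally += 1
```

Count of max value 24 in [24, 3, 3, 14, 13, 21, 17, 1, 19]
`tally` takes the values: 0 → 1

Answer: 1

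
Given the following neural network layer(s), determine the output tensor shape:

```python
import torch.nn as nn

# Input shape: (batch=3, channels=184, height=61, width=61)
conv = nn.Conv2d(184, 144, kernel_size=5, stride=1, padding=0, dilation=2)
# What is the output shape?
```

Input: (3, 184, 61, 61) -> Output: (3, 144, 53, 53)

Answer: (3, 144, 53, 53)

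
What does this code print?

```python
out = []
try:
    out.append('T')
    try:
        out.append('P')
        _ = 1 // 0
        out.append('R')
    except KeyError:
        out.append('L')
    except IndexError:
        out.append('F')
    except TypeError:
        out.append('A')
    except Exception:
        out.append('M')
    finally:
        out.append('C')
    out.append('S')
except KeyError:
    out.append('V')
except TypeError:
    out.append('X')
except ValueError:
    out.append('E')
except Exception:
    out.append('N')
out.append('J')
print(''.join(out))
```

Execution trace: 'T' (try body) → 'P' (inner try body) → 'M' (inner except Exception) → 'C' (inner finally) → 'S' (try body, no exception) → 'J' (after the try/except). Output: TPMCSJ

Answer: TPMCSJ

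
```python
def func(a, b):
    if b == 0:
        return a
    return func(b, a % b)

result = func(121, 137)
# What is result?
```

func(121, 137) -> func(137, 121) -> func(121, 16) -> func(16, 9) -> func(9, 7) -> func(7, 2) -> func(2, 1) -> func(1, 0) -> 1

Answer: 1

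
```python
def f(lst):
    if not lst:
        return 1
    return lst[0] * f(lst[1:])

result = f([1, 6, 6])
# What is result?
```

Product over [1, 6, 6] = 1 * 6 * 6 = 36

Answer: 36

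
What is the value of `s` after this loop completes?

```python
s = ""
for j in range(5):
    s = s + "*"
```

Repeat '*' 5 times
`s` takes the values: "" → "*" → "**" → "***" → "****" → "*****"

Answer: "*****"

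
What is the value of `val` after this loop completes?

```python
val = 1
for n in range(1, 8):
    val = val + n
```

Start at 1, add 1 through 7
`val` takes the values: 1 → 2 → 4 → 7 → 11 → 16 → 22 → 29

Answer: 29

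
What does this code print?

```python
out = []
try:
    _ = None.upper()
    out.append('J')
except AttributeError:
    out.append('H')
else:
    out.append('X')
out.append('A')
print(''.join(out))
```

Execution trace: 'H' (except AttributeError) → 'A' (after the try/except). Output: HA

Answer: HA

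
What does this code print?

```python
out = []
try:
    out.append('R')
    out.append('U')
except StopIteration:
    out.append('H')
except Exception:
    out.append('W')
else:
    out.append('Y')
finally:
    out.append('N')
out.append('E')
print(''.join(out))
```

Execution trace: 'R' (try body) → 'U' (try body, no exception) → 'Y' (else) → 'N' (finally) → 'E' (after the try/except). Output: RUYNE

Answer: RUYNE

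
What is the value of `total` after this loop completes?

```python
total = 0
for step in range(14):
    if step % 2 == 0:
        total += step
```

Sum of even numbers 0 to 13
`total` takes the values: 0 → 2 → 6 → 12 → 20 → 30 → 42

Answer: 42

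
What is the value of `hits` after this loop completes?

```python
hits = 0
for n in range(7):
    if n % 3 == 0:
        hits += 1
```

Count numbers divisible by 3 in range(7)
`hits` takes the values: 0 → 1 → 2 → 3

Answer: 3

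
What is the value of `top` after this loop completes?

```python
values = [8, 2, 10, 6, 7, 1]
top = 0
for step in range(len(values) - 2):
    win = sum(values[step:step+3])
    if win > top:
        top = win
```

Max sum of 3-element window in [8, 2, 10, 6, 7, 1]
`top` takes the values: 0 → 20 → 23

Answer: 23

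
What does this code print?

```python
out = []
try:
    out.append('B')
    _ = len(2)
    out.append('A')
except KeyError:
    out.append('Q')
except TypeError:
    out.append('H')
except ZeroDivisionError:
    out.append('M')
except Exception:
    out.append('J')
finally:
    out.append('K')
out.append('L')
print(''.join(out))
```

Execution trace: 'B' (try body) → 'H' (except TypeError) → 'K' (finally) → 'L' (after the try/except). Output: BHKL

Answer: BHKL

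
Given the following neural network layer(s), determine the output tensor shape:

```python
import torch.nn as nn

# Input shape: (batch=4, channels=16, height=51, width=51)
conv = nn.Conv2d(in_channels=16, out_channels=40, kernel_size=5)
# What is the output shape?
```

Input: (4, 16, 51, 51) -> Output: (4, 40, 47, 47)

Answer: (4, 40, 47, 47)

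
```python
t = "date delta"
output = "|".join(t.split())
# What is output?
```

Trace:
`t = "date delta"` → t = 'date delta'
`output = "|".join(t.split())` → output = 'date|delta'
So output = 'date|delta'

Answer: 'date|delta'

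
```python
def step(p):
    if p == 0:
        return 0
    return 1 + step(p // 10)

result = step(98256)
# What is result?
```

Count of digits of 98256: 5

Answer: 5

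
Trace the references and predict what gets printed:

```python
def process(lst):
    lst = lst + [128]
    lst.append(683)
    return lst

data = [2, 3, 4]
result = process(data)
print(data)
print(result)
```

Key concept: rebinding parameter vs mutation.
Step by step:
`data = [2, 3, 4]` → data = [2, 3, 4]
`result = process(data)` → result = [2, 3, 4, 128, 683]
`print(data)` → prints [2, 3, 4]
`print(result)` → prints [2, 3, 4, 128, 683]

Answer:
[2, 3, 4]
[2, 3, 4, 128, 683]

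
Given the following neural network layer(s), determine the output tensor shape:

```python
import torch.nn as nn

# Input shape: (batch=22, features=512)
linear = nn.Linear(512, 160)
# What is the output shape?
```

Input: (22, 512) -> Output: (22, 160)

Answer: (22, 160)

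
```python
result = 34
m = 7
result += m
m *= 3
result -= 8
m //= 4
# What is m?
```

Trace:
`result = 34` → result = 34
`m = 7` → m = 7
`result += m` → result = 41
`m *= 3` → m = 21
`result -= 8` → result = 33
`m //= 4` → m = 5
So m = 5

Answer: 5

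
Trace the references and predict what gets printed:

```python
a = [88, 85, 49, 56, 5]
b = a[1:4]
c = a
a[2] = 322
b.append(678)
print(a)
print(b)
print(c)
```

Key concept: slice vs alias.
Step by step:
`a = [88, 85, 49, 56, 5]` → a = [88, 85, 49, 56, 5]
`b = a[1:4]` → b = [85, 49, 56]
`c = a` → c = [88, 85, 49, 56, 5] (same object as a)
`a[2] = 322` → a = [88, 85, 322, 56, 5] (same object as c); c = [88, 85, 322, 56, 5] (same object as a)
`b.append(678)` → b = [85, 49, 56, 678]
`print(a)` → prints [88, 85, 322, 56, 5]
`print(b)` → prints [85, 49, 56, 678]
`print(c)` → prints [88, 85, 322, 56, 5]

Answer:
[88, 85, 322, 56, 5]
[85, 49, 56, 678]
[88, 85, 322, 56, 5]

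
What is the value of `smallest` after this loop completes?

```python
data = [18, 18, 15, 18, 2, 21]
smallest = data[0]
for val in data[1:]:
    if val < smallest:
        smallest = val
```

Minimum of [18, 18, 15, 18, 2, 21]
`smallest` takes the values: 18 → 15 → 2

Answer: 2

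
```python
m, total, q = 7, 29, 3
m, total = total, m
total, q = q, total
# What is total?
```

Trace:
`m, total, q = 7, 29, 3` → m = 7; total = 29; q = 3
`m, total = total, m` → m = 29; total = 7
`total, q = q, total` → total = 3; q = 7
So total = 3

Answer: 3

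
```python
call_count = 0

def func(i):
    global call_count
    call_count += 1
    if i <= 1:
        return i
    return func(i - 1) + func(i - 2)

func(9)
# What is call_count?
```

Calls(i) = 1 + Calls(i-1) + Calls(i-2); Calls(0)=Calls(1)=1. For i=9 this gives 109.

Answer: 109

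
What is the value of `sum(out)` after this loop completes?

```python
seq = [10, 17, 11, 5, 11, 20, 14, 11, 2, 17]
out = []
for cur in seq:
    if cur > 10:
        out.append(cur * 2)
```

Sum of doubled values > 10
`out` takes the values: [] → [34] → [34, 22] → [34, 22, 22] → [34, 22, 22, 40] → [34, 22, 22, 40, 28] → [34, 22, 22, 40, 28, 22] → [34, 22, 22, 40, 28, 22, 34]
So `sum(out)` = 202

Answer: 202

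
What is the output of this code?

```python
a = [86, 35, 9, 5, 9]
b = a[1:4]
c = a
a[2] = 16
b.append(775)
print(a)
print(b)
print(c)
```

Key concept: slice vs alias.
Step by step:
`a = [86, 35, 9, 5, 9]` → a = [86, 35, 9, 5, 9]
`b = a[1:4]` → b = [35, 9, 5]
`c = a` → c = [86, 35, 9, 5, 9] (same object as a)
`a[2] = 16` → a = [86, 35, 16, 5, 9] (same object as c); c = [86, 35, 16, 5, 9] (same object as a)
`b.append(775)` → b = [35, 9, 5, 775]
`print(a)` → prints [86, 35, 16, 5, 9]
`print(b)` → prints [35, 9, 5, 775]
`print(c)` → prints [86, 35, 16, 5, 9]

Answer:
[86, 35, 16, 5, 9]
[35, 9, 5, 775]
[86, 35, 16, 5, 9]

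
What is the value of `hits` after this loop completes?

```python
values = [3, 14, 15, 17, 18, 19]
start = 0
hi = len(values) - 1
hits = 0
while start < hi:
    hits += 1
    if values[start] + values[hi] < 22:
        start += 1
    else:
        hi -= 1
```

Steps to find pair summing to 22
`hits` takes the values: 0 → 1 → 2 → 3 → 4 → 5

Answer: 5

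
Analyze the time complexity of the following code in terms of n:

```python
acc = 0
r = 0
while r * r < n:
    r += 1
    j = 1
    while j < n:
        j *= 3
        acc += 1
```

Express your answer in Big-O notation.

Each loop level contributes: √n × log n. Multiplying the contributions gives O(√n log n).

Answer: O(√n log n)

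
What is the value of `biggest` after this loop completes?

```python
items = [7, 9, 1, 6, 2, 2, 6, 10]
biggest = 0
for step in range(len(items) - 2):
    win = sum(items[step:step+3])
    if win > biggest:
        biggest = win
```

Max sum of 3-element window in [7, 9, 1, 6, 2, 2, 6, 10]
`biggest` takes the values: 0 → 17 → 18

Answer: 18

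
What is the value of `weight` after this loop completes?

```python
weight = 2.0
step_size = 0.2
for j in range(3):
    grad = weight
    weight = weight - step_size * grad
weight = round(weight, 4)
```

Gradient descent: w = 2.0 * (1 - 0.2)^3
`weight` takes the values: 2.0 → 1.6 → 1.28 → 1.024

Answer: 1.024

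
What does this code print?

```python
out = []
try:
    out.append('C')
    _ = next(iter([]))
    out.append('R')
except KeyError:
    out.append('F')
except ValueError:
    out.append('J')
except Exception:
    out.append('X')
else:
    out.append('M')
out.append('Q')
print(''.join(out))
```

Execution trace: 'C' (try body) → 'X' (except Exception) → 'Q' (after the try/except). Output: CXQ

Answer: CXQ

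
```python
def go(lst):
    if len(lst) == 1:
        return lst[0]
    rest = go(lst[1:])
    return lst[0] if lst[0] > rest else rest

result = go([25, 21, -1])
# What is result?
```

Recursive max over [25, 21, -1] = 25

Answer: 25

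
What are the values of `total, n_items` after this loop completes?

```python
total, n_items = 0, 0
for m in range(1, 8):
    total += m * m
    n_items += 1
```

Sum of squares and count
`total, n_items` takes the values: (0, 0) → (1, 0) → (1, 1) → (5, 1) → (5, 2) → (14, 2) → (14, 3) → (30, 3) → (30, 4) → (55, 4) → (55, 5) → (91, 5) → (91, 6) → (140, 6) → (140, 7)

Answer: 140, 7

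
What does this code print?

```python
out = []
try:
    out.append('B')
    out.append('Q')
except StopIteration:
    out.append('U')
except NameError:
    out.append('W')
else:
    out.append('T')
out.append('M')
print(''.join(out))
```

Execution trace: 'B' (try body) → 'Q' (try body, no exception) → 'T' (else) → 'M' (after the try/except). Output: BQTM

Answer: BQTM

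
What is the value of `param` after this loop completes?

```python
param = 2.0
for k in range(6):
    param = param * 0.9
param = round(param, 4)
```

Exponential decay: 2.0 * 0.9^6
`param` takes the values: 2.0 → 1.8 → 1.62 → 1.458 → 1.3122 → 1.18098 → 1.062882 → 1.0629

Answer: 1.0629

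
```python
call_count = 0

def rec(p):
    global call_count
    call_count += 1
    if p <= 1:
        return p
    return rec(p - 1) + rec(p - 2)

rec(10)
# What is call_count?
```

Calls(p) = 1 + Calls(p-1) + Calls(p-2); Calls(0)=Calls(1)=1. For p=10 this gives 177.

Answer: 177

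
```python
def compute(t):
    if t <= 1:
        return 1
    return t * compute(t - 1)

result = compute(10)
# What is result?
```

compute(10) = 10 * 9 * 8 * 7 * 6 * 5 * 4 * 3 * 2 * 1 = 3628800

Answer: 3628800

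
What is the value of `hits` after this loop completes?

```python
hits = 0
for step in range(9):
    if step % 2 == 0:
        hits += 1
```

Count numbers divisible by 2 in range(9)
`hits` takes the values: 0 → 1 → 2 → 3 → 4 → 5

Answer: 5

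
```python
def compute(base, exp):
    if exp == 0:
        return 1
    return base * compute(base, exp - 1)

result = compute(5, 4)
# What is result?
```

compute(5, 4) = 5 * 5 * 5 * 5 = 625

Answer: 625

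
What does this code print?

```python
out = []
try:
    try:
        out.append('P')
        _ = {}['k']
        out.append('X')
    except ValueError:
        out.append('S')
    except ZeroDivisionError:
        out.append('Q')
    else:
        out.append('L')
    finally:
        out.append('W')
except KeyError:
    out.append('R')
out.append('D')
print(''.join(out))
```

Execution trace: 'P' (try body) → 'W' (finally) → 'R' (outer except KeyError) → 'D' (after the try/except). Output: PWRD

Answer: PWRD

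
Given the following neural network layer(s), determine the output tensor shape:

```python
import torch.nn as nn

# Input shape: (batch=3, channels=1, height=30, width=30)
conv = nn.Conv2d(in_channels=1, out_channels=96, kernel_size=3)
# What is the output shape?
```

Input: (3, 1, 30, 30) -> Output: (3, 96, 28, 28)

Answer: (3, 96, 28, 28)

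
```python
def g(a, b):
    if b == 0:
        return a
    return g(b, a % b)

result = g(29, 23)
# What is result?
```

g(29, 23) -> g(23, 6) -> g(6, 5) -> g(5, 1) -> g(1, 0) -> 1

Answer: 1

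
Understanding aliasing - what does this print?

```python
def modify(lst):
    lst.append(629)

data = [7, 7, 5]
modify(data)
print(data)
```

Key concept: function modifies passed list.
Step by step:
`data = [7, 7, 5]` → data = [7, 7, 5]
`modify(data)` → data = [7, 7, 5, 629]
`print(data)` → prints [7, 7, 5, 629]

Answer: [7, 7, 5, 629]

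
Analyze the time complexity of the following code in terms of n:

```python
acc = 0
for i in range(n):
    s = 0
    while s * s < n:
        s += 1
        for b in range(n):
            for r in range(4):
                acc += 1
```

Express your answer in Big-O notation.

Each loop level contributes: n × √n × n × 1. Multiplying the contributions gives O(n^2√n).

Answer: O(n^2√n)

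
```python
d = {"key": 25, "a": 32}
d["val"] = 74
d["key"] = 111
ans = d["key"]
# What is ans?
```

Trace:
`d = {"key": 25, "a": 32}` → d = {'key': 25, 'a': 32}
`d["val"] = 74` → d = {'key': 25, 'a': 32, 'val': 74}
`d["key"] = 111` → d = {'key': 111, 'a': 32, 'val': 74}
`ans = d["key"]` → ans = 111
So ans = 111

Answer: 111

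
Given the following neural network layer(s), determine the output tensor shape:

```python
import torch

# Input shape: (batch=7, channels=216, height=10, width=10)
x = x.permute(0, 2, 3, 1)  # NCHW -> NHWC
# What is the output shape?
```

Input: (7, 216, 10, 10) -> Output: (7, 10, 10, 216)

Answer: (7, 10, 10, 216)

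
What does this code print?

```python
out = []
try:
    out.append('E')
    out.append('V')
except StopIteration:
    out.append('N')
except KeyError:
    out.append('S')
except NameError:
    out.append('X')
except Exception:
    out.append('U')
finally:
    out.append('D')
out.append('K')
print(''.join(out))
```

Execution trace: 'E' (try body) → 'V' (try body, no exception) → 'D' (finally) → 'K' (after the try/except). Output: EVDK

Answer: EVDK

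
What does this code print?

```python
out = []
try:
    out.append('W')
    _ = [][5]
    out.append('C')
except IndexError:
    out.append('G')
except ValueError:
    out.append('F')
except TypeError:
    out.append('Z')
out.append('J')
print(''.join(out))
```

Execution trace: 'W' (try body) → 'G' (except IndexError) → 'J' (after the try/except). Output: WGJ

Answer: WGJ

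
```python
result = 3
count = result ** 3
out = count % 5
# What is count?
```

Trace:
`result = 3` → result = 3
`count = result ** 3` → count = 27
`out = count % 5` → out = 2
So count = 27

Answer: 27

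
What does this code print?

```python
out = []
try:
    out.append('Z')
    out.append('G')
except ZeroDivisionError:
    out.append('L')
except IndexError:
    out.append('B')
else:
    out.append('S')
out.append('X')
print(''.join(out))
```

Execution trace: 'Z' (try body) → 'G' (try body, no exception) → 'S' (else) → 'X' (after the try/except). Output: ZGSX

Answer: ZGSX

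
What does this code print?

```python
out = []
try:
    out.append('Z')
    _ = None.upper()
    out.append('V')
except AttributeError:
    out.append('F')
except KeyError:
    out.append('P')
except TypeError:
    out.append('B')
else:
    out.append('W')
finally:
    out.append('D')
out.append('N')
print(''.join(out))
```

Execution trace: 'Z' (try body) → 'F' (except AttributeError) → 'D' (finally) → 'N' (after the try/except). Output: ZFDN

Answer: ZFDN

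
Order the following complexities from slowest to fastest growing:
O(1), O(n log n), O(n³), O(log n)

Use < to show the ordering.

Ordered by growth rate: O(1) < O(log n) < O(n log n) < O(n³)

Answer: O(1) < O(log n) < O(n log n) < O(n³)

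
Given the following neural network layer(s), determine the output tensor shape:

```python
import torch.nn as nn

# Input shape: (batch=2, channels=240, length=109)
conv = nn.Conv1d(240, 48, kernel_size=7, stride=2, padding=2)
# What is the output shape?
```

Input: (2, 240, 109) -> Output: (2, 48, 54)

Answer: (2, 48, 54)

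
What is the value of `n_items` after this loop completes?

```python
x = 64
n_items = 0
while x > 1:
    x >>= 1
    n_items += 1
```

Count right shifts until 1
`n_items` takes the values: 0 → 1 → 2 → 3 → 4 → 5 → 6

Answer: 6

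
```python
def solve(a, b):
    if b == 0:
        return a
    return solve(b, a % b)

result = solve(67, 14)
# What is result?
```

solve(67, 14) -> solve(14, 11) -> solve(11, 3) -> solve(3, 2) -> solve(2, 1) -> solve(1, 0) -> 1

Answer: 1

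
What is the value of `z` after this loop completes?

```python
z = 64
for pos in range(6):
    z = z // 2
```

Halve 6 times: 64 // 2^6 = 1
`z` takes the values: 64 → 32 → 16 → 8 → 4 → 2 → 1

Answer: 1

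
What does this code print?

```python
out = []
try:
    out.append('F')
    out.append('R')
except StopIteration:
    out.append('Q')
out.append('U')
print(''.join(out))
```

Execution trace: 'F' (try body) → 'R' (try body, no exception) → 'U' (after the try/except). Output: FRU

Answer: FRU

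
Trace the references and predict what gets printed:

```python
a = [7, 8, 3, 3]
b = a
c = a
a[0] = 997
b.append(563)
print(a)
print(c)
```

Key concept: multiple aliases.
Step by step:
`a = [7, 8, 3, 3]` → a = [7, 8, 3, 3]
`b = a` → b = [7, 8, 3, 3] (same object as a)
`c = a` → c = [7, 8, 3, 3] (same object as a, b)
`a[0] = 997` → a = [997, 8, 3, 3] (same object as b, c); b = [997, 8, 3, 3] (same object as a, c); c = [997, 8, 3, 3] (same object as a, b)
`b.append(563)` → a = [997, 8, 3, 3, 563] (same object as b, c); b = [997, 8, 3, 3, 563] (same object as a, c); c = [997, 8, 3, 3, 563] (same object as a, b)
`print(a)` → prints [997, 8, 3, 3, 563]
`print(c)` → prints [997, 8, 3, 3, 563]

Answer:
[997, 8, 3, 3, 563]
[997, 8, 3, 3, 563]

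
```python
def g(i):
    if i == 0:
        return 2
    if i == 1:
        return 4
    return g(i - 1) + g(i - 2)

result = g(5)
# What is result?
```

Build up from base cases: g(0)=2, g(1)=4, g(2)=6, g(3)=10, g(4)=16, g(5)=26

Answer: 26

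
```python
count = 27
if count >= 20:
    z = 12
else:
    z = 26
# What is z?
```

Trace:
`count = 27` → count = 27
`if count >= 20: ...` → count >= 20 is True → z = 12
So z = 12

Answer: 12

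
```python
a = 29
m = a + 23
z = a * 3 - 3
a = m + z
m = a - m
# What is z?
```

Trace:
`a = 29` → a = 29
`m = a + 23` → m = 52
`z = a * 3 - 3` → z = 84
`a = m + z` → a = 136
`m = a - m` → m = 84
So z = 84

Answer: 84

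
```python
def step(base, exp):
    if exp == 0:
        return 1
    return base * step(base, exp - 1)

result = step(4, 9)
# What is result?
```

step(4, 9) = 4 * 4 * 4 * 4 * 4 * 4 * 4 * 4 * 4 = 262144

Answer: 262144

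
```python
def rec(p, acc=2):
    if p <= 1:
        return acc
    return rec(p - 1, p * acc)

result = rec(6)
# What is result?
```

Accumulator trace (n, acc): (6, 2) -> (5, 12) -> (4, 60) -> (3, 240) -> (2, 720) -> (1, 1440) -> return 1440

Answer: 1440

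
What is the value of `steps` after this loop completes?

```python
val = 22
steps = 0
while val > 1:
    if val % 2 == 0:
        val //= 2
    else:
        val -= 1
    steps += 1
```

Steps to reduce 22 to 1
`steps` takes the values: 0 → 1 → 2 → 3 → 4 → 5 → 6

Answer: 6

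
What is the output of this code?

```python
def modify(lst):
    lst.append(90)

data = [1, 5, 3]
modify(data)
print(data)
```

Key concept: function modifies passed list.
Step by step:
`data = [1, 5, 3]` → data = [1, 5, 3]
`modify(data)` → data = [1, 5, 3, 90]
`print(data)` → prints [1, 5, 3, 90]

Answer: [1, 5, 3, 90]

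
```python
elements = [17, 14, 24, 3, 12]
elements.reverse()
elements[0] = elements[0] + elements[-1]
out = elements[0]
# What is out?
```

Trace:
`elements = [17, 14, 24, 3, 12]` → elements = [17, 14, 24, 3, 12]
`elements.reverse()` → elements = [12, 3, 24, 14, 17]
`elements[0] = elements[0] + elements[-1]` → elements = [29, 3, 24, 14, 17]
`out = elements[0]` → out = 29
So out = 29

Answer: 29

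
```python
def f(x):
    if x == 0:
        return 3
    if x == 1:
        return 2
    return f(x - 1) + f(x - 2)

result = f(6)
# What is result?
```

Build up from base cases: f(0)=3, f(1)=2, f(2)=5, f(3)=7, f(4)=12, f(5)=19, f(6)=31

Answer: 31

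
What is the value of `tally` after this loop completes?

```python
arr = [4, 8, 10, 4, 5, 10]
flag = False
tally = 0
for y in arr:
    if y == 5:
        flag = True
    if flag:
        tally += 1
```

Count elements after first 5 in [4, 8, 10, 4, 5, 10]
`tally` takes the values: 0 → 1 → 2

Answer: 2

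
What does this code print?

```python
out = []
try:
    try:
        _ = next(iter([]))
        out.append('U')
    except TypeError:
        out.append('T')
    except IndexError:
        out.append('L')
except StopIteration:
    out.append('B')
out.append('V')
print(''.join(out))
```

Execution trace: 'B' (outer except StopIteration) → 'V' (after the try/except). Output: BV

Answer: BV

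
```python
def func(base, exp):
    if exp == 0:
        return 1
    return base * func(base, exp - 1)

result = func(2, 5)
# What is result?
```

func(2, 5) = 2 * 2 * 2 * 2 * 2 = 32

Answer: 32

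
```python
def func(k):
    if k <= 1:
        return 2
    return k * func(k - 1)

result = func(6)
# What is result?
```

func(6) = 6 * 5 * 4 * 3 * 2 * 2 = 1440

Answer: 1440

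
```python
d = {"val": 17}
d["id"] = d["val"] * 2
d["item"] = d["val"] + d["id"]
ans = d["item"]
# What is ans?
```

Trace:
`d = {"val": 17}` → d = {'val': 17}
`d["id"] = d["val"] * 2` → d = {'val': 17, 'id': 34}
`d["item"] = d["val"] + d["id"]` → d = {'val': 17, 'id': 34, 'item': 51}
`ans = d["item"]` → ans = 51
So ans = 51

Answer: 51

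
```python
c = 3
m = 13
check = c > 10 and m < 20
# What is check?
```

Trace:
`c = 3` → c = 3
`m = 13` → m = 13
`check = c > 10 and m < 20` → check = False
So check = False

Answer: False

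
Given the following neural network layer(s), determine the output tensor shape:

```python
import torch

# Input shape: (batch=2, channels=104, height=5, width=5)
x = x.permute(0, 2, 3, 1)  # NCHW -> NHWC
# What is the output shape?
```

Input: (2, 104, 5, 5) -> Output: (2, 5, 5, 104)

Answer: (2, 5, 5, 104)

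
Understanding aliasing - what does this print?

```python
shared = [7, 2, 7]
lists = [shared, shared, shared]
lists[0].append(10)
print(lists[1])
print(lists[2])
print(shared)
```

Key concept: list of same reference.
Step by step:
`shared = [7, 2, 7]` → shared = [7, 2, 7]
`lists = [shared, shared, shared]` → lists = [[7, 2, 7], [7, 2, 7], [7, 2, 7]]
`lists[0].append(10)` → shared = [7, 2, 7, 10]; lists = [[7, 2, 7, 10], [7, 2, 7, 10], [7, 2, 7, 10]]
`print(lists[1])` → prints [7, 2, 7, 10]
`print(lists[2])` → prints [7, 2, 7, 10]
`print(shared)` → prints [7, 2, 7, 10]

Answer:
[7, 2, 7, 10]
[7, 2, 7, 10]
[7, 2, 7, 10]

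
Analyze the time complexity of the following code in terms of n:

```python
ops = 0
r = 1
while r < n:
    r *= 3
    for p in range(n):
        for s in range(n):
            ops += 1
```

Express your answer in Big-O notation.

Each loop level contributes: log n × n × n. Multiplying the contributions gives O(n^2 log n).

Answer: O(n^2 log n)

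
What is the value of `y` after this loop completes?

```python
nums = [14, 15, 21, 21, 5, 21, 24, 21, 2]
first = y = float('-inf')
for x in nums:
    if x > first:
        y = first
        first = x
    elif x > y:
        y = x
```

Second largest (with repeats) in [14, 15, 21, 21, 5, 21, 24, 21, 2]
`y` takes the values: -inf → 14 → 15 → 21

Answer: 21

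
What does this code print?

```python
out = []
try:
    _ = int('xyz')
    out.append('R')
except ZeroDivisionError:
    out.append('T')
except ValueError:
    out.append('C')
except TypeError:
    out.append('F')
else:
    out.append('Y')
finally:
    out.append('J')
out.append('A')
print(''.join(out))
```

Execution trace: 'C' (except ValueError) → 'J' (finally) → 'A' (after the try/except). Output: CJA

Answer: CJA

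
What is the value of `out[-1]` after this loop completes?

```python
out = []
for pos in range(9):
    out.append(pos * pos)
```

Last element of squares 0 to 8
`out` takes the values: [] → [0] → [0, 1] → [0, 1, 4] → [0, 1, 4, 9] → [0, 1, 4, 9, 16] → [0, 1, 4, 9, 16, 25] → [0, 1, 4, 9, 16, 25, 36] → [0, 1, 4, 9, 16, 25, 36, 49] → [0, 1, 4, 9, 16, 25, 36, 49, 64]
So `out[-1]` = 64

Answer: 64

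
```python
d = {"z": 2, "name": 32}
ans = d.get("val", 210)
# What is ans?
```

Trace:
`d = {"z": 2, "name": 32}` → d = {'z': 2, 'name': 32}
`ans = d.get("val", 210)` → ans = 210
So ans = 210

Answer: 210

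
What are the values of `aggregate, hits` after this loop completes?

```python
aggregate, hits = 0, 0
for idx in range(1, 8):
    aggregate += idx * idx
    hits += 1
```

Sum of squares and count
`aggregate, hits` takes the values: (0, 0) → (1, 0) → (1, 1) → (5, 1) → (5, 2) → (14, 2) → (14, 3) → (30, 3) → (30, 4) → (55, 4) → (55, 5) → (91, 5) → (91, 6) → (140, 6) → (140, 7)

Answer: 140, 7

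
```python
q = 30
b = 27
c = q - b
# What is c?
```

Trace:
`q = 30` → q = 30
`b = 27` → b = 27
`c = q - b` → c = 3
So c = 3

Answer: 3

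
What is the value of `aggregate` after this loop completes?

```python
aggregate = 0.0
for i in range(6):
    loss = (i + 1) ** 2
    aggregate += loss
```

Sum of squared losses 1² + 2² + ... + 6²
`aggregate` takes the values: 0.0 → 1.0 → 5.0 → 14.0 → 30.0 → 55.0 → 91.0

Answer: 91.0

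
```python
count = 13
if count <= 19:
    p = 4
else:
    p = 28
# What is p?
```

Trace:
`count = 13` → count = 13
`if count <= 19: ...` → count <= 19 is True → p = 4
So p = 4

Answer: 4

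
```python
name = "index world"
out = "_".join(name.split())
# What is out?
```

Trace:
`name = "index world"` → name = 'index world'
`out = "_".join(name.split())` → out = 'index_world'
So out = 'index_world'

Answer: 'index_world'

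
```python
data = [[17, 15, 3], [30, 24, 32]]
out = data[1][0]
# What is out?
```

Trace:
`data = [[17, 15, 3], [30, 24, 32]]` → data = [[17, 15, 3], [30, 24, 32]]
`out = data[1][0]` → out = 30
So out = 30

Answer: 30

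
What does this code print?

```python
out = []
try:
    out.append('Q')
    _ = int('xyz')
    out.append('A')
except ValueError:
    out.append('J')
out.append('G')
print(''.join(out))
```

Execution trace: 'Q' (try body) → 'J' (except ValueError) → 'G' (after the try/except). Output: QJG

Answer: QJG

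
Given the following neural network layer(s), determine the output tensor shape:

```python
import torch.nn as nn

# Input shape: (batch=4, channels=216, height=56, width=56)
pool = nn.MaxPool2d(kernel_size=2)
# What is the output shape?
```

Input: (4, 216, 56, 56) -> Output: (4, 216, 28, 28)

Answer: (4, 216, 28, 28)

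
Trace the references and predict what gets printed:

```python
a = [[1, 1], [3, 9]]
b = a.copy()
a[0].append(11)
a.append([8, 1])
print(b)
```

Key concept: shallow copy with nested lists.
Step by step:
`a = [[1, 1], [3, 9]]` → a = [[1, 1], [3, 9]]
`b = a.copy()` → b = [[1, 1], [3, 9]]
`a[0].append(11)` → a = [[1, 1, 11], [3, 9]]; b = [[1, 1, 11], [3, 9]]
`a.append([8, 1])` → a = [[1, 1, 11], [3, 9], [8, 1]]
`print(b)` → prints [[1, 1, 11], [3, 9]]

Answer: [[1, 1, 11], [3, 9]]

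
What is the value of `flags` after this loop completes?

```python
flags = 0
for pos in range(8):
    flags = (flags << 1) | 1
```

Build 8 consecutive 1-bits: 0b11111111
`flags` takes the values: 0 → 1 → 3 → 7 → 15 → 31 → 63 → 127 → 255

Answer: 255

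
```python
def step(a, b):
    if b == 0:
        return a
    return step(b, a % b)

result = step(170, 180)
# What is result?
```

step(170, 180) -> step(180, 170) -> step(170, 10) -> step(10, 0) -> 10

Answer: 10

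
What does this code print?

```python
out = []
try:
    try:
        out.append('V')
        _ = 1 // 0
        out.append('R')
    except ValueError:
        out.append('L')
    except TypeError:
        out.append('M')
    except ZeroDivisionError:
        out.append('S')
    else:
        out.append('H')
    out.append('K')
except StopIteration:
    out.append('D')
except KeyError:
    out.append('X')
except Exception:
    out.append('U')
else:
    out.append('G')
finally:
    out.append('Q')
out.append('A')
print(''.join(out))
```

Execution trace: 'V' (inner try body) → 'S' (inner except ZeroDivisionError) → 'K' (try body, no exception) → 'G' (else) → 'Q' (finally) → 'A' (after the try/except). Output: VSKGQA

Answer: VSKGQA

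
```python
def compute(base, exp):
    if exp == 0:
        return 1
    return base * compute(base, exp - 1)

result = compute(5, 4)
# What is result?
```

compute(5, 4) = 5 * 5 * 5 * 5 = 625

Answer: 625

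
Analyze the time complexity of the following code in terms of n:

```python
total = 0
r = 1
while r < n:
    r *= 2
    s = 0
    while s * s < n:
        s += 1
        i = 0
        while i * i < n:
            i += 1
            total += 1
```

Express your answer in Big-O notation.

Each loop level contributes: log n × √n × √n. Multiplying the contributions gives O(n log n).

Answer: O(n log n)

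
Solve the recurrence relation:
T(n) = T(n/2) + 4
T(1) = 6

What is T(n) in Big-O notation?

Each step divides n by 2 and adds 4. After log_2(n) steps we reach T(1)=6. So T(n) = 4·log_2(n) + 6 = O(log n).

Answer: O(log n)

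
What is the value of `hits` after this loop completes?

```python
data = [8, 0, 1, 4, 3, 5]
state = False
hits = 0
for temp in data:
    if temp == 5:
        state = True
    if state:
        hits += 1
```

Count elements after first 5 in [8, 0, 1, 4, 3, 5]
`hits` takes the values: 0 → 1

Answer: 1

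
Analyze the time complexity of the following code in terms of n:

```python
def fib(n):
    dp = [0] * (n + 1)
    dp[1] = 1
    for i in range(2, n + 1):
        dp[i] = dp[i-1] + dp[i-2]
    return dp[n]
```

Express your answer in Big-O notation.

This is Dynamic programming Fibonacci. Time complexity: O(n).

Answer: O(n)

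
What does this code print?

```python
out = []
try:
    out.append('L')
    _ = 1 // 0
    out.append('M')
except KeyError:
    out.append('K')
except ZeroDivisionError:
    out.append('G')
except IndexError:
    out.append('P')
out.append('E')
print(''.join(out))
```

Execution trace: 'L' (try body) → 'G' (except ZeroDivisionError) → 'E' (after the try/except). Output: LGE

Answer: LGE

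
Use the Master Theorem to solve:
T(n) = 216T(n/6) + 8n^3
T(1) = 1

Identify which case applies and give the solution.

a=216, b=6, f(n)=8n^3. log_6(216) = 3. Since c=3 = 3, Case 2 applies: T(n) = Θ(n^log_b(a) · log n) = O(n^3 log n).

Answer: O(n^3 log n) - Case 2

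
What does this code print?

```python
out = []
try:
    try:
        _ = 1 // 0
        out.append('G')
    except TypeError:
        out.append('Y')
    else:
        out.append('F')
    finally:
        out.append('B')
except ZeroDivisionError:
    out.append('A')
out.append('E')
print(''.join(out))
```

Execution trace: 'B' (finally) → 'A' (outer except ZeroDivisionError) → 'E' (after the try/except). Output: BAE

Answer: BAE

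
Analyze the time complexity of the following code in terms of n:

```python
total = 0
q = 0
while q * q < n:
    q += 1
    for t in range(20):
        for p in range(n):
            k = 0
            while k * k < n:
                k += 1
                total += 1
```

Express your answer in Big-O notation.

Each loop level contributes: √n × 1 × n × √n. Multiplying the contributions gives O(n^2).

Answer: O(n^2)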